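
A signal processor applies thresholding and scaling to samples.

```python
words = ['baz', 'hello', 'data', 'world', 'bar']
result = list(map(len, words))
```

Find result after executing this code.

Step 1: Map len() to each word:
  'baz' -> 3
  'hello' -> 5
  'data' -> 4
  'world' -> 5
  'bar' -> 3
Therefore result = [3, 5, 4, 5, 3].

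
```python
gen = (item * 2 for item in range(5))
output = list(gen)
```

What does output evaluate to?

Step 1: For each item in range(5), compute item*2:
  item=0: 0*2 = 0
  item=1: 1*2 = 2
  item=2: 2*2 = 4
  item=3: 3*2 = 6
  item=4: 4*2 = 8
Therefore output = [0, 2, 4, 6, 8].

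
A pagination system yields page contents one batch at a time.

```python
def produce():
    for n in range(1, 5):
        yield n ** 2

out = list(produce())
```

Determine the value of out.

Step 1: For each n in range(1, 5), yield n**2:
  n=1: yield 1**2 = 1
  n=2: yield 2**2 = 4
  n=3: yield 3**2 = 9
  n=4: yield 4**2 = 16
Therefore out = [1, 4, 9, 16].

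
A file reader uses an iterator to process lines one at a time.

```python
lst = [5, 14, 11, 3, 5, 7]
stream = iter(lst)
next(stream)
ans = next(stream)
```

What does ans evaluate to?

Step 1: Create iterator over [5, 14, 11, 3, 5, 7].
Step 2: next() consumes 5.
Step 3: next() returns 14.
Therefore ans = 14.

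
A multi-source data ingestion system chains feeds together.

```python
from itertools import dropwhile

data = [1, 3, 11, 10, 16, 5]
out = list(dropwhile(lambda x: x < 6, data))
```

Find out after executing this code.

Step 1: dropwhile drops elements while < 6:
  1 < 6: dropped
  3 < 6: dropped
  11: kept (dropping stopped)
Step 2: Remaining elements kept regardless of condition.
Therefore out = [11, 10, 16, 5].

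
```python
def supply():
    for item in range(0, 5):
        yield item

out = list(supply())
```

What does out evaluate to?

Step 1: The generator yields each value from range(0, 5).
Step 2: list() consumes all yields: [0, 1, 2, 3, 4].
Therefore out = [0, 1, 2, 3, 4].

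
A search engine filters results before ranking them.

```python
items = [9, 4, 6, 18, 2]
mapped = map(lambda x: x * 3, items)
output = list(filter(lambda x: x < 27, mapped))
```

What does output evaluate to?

Step 1: Map x * 3:
  9 -> 27
  4 -> 12
  6 -> 18
  18 -> 54
  2 -> 6
Step 2: Filter for < 27:
  27: removed
  12: kept
  18: kept
  54: removed
  6: kept
Therefore output = [12, 18, 6].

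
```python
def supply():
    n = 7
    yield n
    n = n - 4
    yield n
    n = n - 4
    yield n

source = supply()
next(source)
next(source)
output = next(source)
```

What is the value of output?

Step 1: Trace through generator execution:
  Yield 1: n starts at 7, yield 7
  Yield 2: n = 7 - 4 = 3, yield 3
  Yield 3: n = 3 - 4 = -1, yield -1
Step 2: First next() gets 7, second next() gets the second value, third next() yields -1.
Therefore output = -1.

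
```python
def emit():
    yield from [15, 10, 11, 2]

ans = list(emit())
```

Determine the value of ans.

Step 1: yield from delegates to the iterable, yielding each element.
Step 2: Collected values: [15, 10, 11, 2].
Therefore ans = [15, 10, 11, 2].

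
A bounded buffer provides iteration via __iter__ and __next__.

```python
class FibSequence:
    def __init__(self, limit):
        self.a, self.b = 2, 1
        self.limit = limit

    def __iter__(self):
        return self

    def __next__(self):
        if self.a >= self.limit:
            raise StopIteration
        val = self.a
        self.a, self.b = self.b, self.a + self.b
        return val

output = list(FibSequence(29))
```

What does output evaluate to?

Step 1: Fibonacci-like sequence (a=2, b=1) until >= 29:
  Yield 2, then a,b = 1,3
  Yield 1, then a,b = 3,4
  Yield 3, then a,b = 4,7
  Yield 4, then a,b = 7,11
  Yield 7, then a,b = 11,18
  Yield 11, then a,b = 18,29
  Yield 18, then a,b = 29,47
Step 2: 29 >= 29, stop.
Therefore output = [2, 1, 3, 4, 7, 11, 18].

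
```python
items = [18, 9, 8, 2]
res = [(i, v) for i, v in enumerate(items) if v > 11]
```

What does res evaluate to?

Step 1: Filter enumerate([18, 9, 8, 2]) keeping v > 11:
  (0, 18): 18 > 11, included
  (1, 9): 9 <= 11, excluded
  (2, 8): 8 <= 11, excluded
  (3, 2): 2 <= 11, excluded
Therefore res = [(0, 18)].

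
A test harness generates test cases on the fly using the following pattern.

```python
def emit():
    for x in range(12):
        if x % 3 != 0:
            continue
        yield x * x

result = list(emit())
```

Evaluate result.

Step 1: Only yield x**2 when x is divisible by 3:
  x=0: 0 % 3 == 0, yield 0**2 = 0
  x=3: 3 % 3 == 0, yield 3**2 = 9
  x=6: 6 % 3 == 0, yield 6**2 = 36
  x=9: 9 % 3 == 0, yield 9**2 = 81
Therefore result = [0, 9, 36, 81].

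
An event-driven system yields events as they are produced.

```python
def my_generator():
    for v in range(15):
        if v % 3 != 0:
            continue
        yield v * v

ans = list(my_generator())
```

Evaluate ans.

Step 1: Only yield v**2 when v is divisible by 3:
  v=0: 0 % 3 == 0, yield 0**2 = 0
  v=3: 3 % 3 == 0, yield 3**2 = 9
  v=6: 6 % 3 == 0, yield 6**2 = 36
  v=9: 9 % 3 == 0, yield 9**2 = 81
  v=12: 12 % 3 == 0, yield 12**2 = 144
Therefore ans = [0, 9, 36, 81, 144].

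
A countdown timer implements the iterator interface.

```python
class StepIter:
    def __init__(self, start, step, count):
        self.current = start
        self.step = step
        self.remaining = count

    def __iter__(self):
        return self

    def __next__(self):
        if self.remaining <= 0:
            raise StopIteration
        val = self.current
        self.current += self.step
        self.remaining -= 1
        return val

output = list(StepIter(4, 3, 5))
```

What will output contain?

Step 1: StepIter starts at 4, increments by 3, for 5 steps:
  Yield 4, then current += 3
  Yield 7, then current += 3
  Yield 10, then current += 3
  Yield 13, then current += 3
  Yield 16, then current += 3
Therefore output = [4, 7, 10, 13, 16].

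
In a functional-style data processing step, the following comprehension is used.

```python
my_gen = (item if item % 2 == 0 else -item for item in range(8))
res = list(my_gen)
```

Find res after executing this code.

Step 1: For each item in range(8), yield item if even, else -item:
  item=0: even, yield 0
  item=1: odd, yield -1
  item=2: even, yield 2
  item=3: odd, yield -3
  item=4: even, yield 4
  item=5: odd, yield -5
  item=6: even, yield 6
  item=7: odd, yield -7
Therefore res = [0, -1, 2, -3, 4, -5, 6, -7].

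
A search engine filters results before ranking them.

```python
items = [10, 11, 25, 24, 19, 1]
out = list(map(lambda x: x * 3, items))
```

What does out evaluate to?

Step 1: Apply lambda x: x * 3 to each element:
  10 -> 30
  11 -> 33
  25 -> 75
  24 -> 72
  19 -> 57
  1 -> 3
Therefore out = [30, 33, 75, 72, 57, 3].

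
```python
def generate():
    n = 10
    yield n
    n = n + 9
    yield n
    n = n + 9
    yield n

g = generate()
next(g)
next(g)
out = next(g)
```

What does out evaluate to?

Step 1: Trace through generator execution:
  Yield 1: n starts at 10, yield 10
  Yield 2: n = 10 + 9 = 19, yield 19
  Yield 3: n = 19 + 9 = 28, yield 28
Step 2: First next() gets 10, second next() gets the second value, third next() yields 28.
Therefore out = 28.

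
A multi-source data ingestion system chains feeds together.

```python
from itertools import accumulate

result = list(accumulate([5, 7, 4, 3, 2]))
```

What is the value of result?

Step 1: accumulate computes running sums:
  + 5 = 5
  + 7 = 12
  + 4 = 16
  + 3 = 19
  + 2 = 21
Therefore result = [5, 12, 16, 19, 21].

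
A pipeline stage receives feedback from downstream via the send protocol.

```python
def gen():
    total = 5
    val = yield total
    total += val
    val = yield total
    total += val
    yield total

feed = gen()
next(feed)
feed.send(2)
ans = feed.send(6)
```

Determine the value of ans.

Step 1: next() -> yield total=5.
Step 2: send(2) -> val=2, total = 5+2 = 7, yield 7.
Step 3: send(6) -> val=6, total = 7+6 = 13, yield 13.
Therefore ans = 13.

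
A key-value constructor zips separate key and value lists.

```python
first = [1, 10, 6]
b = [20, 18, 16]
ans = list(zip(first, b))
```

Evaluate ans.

Step 1: zip pairs elements at same index:
  Index 0: (1, 20)
  Index 1: (10, 18)
  Index 2: (6, 16)
Therefore ans = [(1, 20), (10, 18), (6, 16)].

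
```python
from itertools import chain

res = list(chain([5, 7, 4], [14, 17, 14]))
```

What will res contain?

Step 1: chain() concatenates iterables: [5, 7, 4] + [14, 17, 14].
Therefore res = [5, 7, 4, 14, 17, 14].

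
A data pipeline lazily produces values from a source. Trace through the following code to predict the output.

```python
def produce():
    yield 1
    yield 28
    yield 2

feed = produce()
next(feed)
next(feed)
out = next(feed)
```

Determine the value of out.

Step 1: produce() creates a generator.
Step 2: next(feed) yields 1 (consumed and discarded).
Step 3: next(feed) yields 28 (consumed and discarded).
Step 4: next(feed) yields 2, assigned to out.
Therefore out = 2.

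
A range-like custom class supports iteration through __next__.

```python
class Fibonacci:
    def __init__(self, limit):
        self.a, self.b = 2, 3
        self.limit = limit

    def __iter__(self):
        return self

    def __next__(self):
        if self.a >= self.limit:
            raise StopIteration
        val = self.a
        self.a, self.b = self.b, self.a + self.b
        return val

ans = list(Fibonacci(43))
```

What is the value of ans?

Step 1: Fibonacci-like sequence (a=2, b=3) until >= 43:
  Yield 2, then a,b = 3,5
  Yield 3, then a,b = 5,8
  Yield 5, then a,b = 8,13
  Yield 8, then a,b = 13,21
  Yield 13, then a,b = 21,34
  Yield 21, then a,b = 34,55
  Yield 34, then a,b = 55,89
Step 2: 55 >= 43, stop.
Therefore ans = [2, 3, 5, 8, 13, 21, 34].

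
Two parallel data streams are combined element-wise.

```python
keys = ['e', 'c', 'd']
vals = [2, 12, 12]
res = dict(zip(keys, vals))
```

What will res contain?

Step 1: zip pairs keys with values:
  'e' -> 2
  'c' -> 12
  'd' -> 12
Therefore res = {'e': 2, 'c': 12, 'd': 12}.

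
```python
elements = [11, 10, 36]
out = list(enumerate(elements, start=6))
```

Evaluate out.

Step 1: enumerate with start=6:
  (6, 11)
  (7, 10)
  (8, 36)
Therefore out = [(6, 11), (7, 10), (8, 36)].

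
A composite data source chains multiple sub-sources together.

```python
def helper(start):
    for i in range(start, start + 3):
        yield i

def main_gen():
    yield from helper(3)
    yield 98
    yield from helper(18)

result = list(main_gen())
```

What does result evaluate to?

Step 1: main_gen() delegates to helper(3):
  yield 3
  yield 4
  yield 5
Step 2: yield 98
Step 3: Delegates to helper(18):
  yield 18
  yield 19
  yield 20
Therefore result = [3, 4, 5, 98, 18, 19, 20].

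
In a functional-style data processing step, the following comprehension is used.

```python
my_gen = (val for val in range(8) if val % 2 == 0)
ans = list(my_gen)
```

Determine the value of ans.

Step 1: Filter range(8) keeping only even values:
  val=0: even, included
  val=1: odd, excluded
  val=2: even, included
  val=3: odd, excluded
  val=4: even, included
  val=5: odd, excluded
  val=6: even, included
  val=7: odd, excluded
Therefore ans = [0, 2, 4, 6].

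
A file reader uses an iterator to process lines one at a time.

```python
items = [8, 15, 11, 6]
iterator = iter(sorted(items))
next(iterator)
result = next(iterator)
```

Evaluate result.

Step 1: sorted([8, 15, 11, 6]) = [6, 8, 11, 15].
Step 2: Create iterator and skip 1 elements.
Step 3: next() returns 8.
Therefore result = 8.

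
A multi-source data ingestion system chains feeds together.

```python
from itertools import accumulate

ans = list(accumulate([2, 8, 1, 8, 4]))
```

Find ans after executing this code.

Step 1: accumulate computes running sums:
  + 2 = 2
  + 8 = 10
  + 1 = 11
  + 8 = 19
  + 4 = 23
Therefore ans = [2, 10, 11, 19, 23].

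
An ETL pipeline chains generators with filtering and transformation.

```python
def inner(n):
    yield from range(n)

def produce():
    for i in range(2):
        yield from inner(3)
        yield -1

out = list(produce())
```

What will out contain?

Step 1: For each i in range(2):
  i=0: yield from inner(3) -> [0, 1, 2], then yield -1
  i=1: yield from inner(3) -> [0, 1, 2], then yield -1
Therefore out = [0, 1, 2, -1, 0, 1, 2, -1].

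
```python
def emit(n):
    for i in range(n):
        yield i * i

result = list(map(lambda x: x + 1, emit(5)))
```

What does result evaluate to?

Step 1: emit(5) yields squares: [0, 1, 4, 9, 16].
Step 2: map adds 1 to each: [1, 2, 5, 10, 17].
Therefore result = [1, 2, 5, 10, 17].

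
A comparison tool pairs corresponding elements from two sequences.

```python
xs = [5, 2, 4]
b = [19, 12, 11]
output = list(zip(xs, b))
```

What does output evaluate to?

Step 1: zip pairs elements at same index:
  Index 0: (5, 19)
  Index 1: (2, 12)
  Index 2: (4, 11)
Therefore output = [(5, 19), (2, 12), (4, 11)].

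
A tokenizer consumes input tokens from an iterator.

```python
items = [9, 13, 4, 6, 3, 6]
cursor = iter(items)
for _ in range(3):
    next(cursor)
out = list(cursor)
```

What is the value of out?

Step 1: Create iterator over [9, 13, 4, 6, 3, 6].
Step 2: Advance 3 positions (consuming [9, 13, 4]).
Step 3: list() collects remaining elements: [6, 3, 6].
Therefore out = [6, 3, 6].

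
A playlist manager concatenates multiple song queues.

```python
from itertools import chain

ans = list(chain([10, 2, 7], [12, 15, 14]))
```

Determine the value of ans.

Step 1: chain() concatenates iterables: [10, 2, 7] + [12, 15, 14].
Therefore ans = [10, 2, 7, 12, 15, 14].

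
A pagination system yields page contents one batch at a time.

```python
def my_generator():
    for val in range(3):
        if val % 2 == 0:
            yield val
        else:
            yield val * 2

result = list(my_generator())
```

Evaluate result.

Step 1: For each val in range(3), yield val if even, else val*2:
  val=0 (even): yield 0
  val=1 (odd): yield 1*2 = 2
  val=2 (even): yield 2
Therefore result = [0, 2, 2].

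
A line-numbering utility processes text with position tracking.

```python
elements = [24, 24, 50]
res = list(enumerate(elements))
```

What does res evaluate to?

Step 1: enumerate pairs each element with its index:
  (0, 24)
  (1, 24)
  (2, 50)
Therefore res = [(0, 24), (1, 24), (2, 50)].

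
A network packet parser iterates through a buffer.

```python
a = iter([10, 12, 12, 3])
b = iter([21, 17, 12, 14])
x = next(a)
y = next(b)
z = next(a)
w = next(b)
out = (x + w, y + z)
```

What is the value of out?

Step 1: a iterates [10, 12, 12, 3], b iterates [21, 17, 12, 14].
Step 2: x = next(a) = 10, y = next(b) = 21.
Step 3: z = next(a) = 12, w = next(b) = 17.
Step 4: out = (10 + 17, 21 + 12) = (27, 33).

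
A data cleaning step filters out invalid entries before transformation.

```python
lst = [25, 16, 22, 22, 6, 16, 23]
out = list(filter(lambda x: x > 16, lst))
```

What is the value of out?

Step 1: Filter elements > 16:
  25: kept
  16: removed
  22: kept
  22: kept
  6: removed
  16: removed
  23: kept
Therefore out = [25, 22, 22, 23].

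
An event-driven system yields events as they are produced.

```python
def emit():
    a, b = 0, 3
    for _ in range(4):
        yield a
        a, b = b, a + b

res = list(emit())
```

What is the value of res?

Step 1: Fibonacci-like sequence starting with a=0, b=3:
  Iteration 1: yield a=0, then a,b = 3,3
  Iteration 2: yield a=3, then a,b = 3,6
  Iteration 3: yield a=3, then a,b = 6,9
  Iteration 4: yield a=6, then a,b = 9,15
Therefore res = [0, 3, 3, 6].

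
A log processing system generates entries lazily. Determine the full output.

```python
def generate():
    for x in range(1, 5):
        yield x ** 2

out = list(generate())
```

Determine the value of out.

Step 1: For each x in range(1, 5), yield x**2:
  x=1: yield 1**2 = 1
  x=2: yield 2**2 = 4
  x=3: yield 3**2 = 9
  x=4: yield 4**2 = 16
Therefore out = [1, 4, 9, 16].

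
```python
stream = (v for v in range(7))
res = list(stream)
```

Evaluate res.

Step 1: Generator expression iterates range(7): [0, 1, 2, 3, 4, 5, 6].
Step 2: list() collects all values.
Therefore res = [0, 1, 2, 3, 4, 5, 6].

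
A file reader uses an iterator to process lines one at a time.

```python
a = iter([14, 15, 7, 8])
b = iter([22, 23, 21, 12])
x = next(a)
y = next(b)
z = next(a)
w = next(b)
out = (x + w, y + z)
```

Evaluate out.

Step 1: a iterates [14, 15, 7, 8], b iterates [22, 23, 21, 12].
Step 2: x = next(a) = 14, y = next(b) = 22.
Step 3: z = next(a) = 15, w = next(b) = 23.
Step 4: out = (14 + 23, 22 + 15) = (37, 37).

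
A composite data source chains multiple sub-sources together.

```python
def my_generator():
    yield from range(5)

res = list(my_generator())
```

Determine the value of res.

Step 1: yield from delegates to the iterable, yielding each element.
Step 2: Collected values: [0, 1, 2, 3, 4].
Therefore res = [0, 1, 2, 3, 4].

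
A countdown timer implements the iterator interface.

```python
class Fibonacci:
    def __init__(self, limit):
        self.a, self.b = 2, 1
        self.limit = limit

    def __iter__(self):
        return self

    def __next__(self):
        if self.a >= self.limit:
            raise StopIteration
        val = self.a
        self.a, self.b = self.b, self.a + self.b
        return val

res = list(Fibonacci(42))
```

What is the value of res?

Step 1: Fibonacci-like sequence (a=2, b=1) until >= 42:
  Yield 2, then a,b = 1,3
  Yield 1, then a,b = 3,4
  Yield 3, then a,b = 4,7
  Yield 4, then a,b = 7,11
  Yield 7, then a,b = 11,18
  Yield 11, then a,b = 18,29
  Yield 18, then a,b = 29,47
  Yield 29, then a,b = 47,76
Step 2: 47 >= 42, stop.
Therefore res = [2, 1, 3, 4, 7, 11, 18, 29].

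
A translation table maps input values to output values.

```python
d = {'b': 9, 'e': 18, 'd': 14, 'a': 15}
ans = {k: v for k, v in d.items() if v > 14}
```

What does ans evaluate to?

Step 1: Filter items where value > 14:
  'b': 9 <= 14: removed
  'e': 18 > 14: kept
  'd': 14 <= 14: removed
  'a': 15 > 14: kept
Therefore ans = {'e': 18, 'a': 15}.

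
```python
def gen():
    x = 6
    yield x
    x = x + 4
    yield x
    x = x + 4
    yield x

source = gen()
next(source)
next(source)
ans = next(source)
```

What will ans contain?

Step 1: Trace through generator execution:
  Yield 1: x starts at 6, yield 6
  Yield 2: x = 6 + 4 = 10, yield 10
  Yield 3: x = 10 + 4 = 14, yield 14
Step 2: First next() gets 6, second next() gets the second value, third next() yields 14.
Therefore ans = 14.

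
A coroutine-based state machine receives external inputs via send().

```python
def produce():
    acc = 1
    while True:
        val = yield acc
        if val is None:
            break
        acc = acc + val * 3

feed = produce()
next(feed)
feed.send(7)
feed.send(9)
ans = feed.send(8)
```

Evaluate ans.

Step 1: next() -> yield acc=1.
Step 2: send(7) -> val=7, acc = 1 + 7*3 = 22, yield 22.
Step 3: send(9) -> val=9, acc = 22 + 9*3 = 49, yield 49.
Step 4: send(8) -> val=8, acc = 49 + 8*3 = 73, yield 73.
Therefore ans = 73.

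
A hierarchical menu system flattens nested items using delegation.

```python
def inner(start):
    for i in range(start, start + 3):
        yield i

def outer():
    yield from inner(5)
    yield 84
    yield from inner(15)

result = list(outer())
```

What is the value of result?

Step 1: outer() delegates to inner(5):
  yield 5
  yield 6
  yield 7
Step 2: yield 84
Step 3: Delegates to inner(15):
  yield 15
  yield 16
  yield 17
Therefore result = [5, 6, 7, 84, 15, 16, 17].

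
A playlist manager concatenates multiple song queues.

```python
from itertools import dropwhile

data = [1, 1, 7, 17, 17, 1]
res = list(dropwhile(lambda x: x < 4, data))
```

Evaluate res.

Step 1: dropwhile drops elements while < 4:
  1 < 4: dropped
  1 < 4: dropped
  7: kept (dropping stopped)
Step 2: Remaining elements kept regardless of condition.
Therefore res = [7, 17, 17, 1].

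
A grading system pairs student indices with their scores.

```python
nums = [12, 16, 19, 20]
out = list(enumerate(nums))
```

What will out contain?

Step 1: enumerate pairs each element with its index:
  (0, 12)
  (1, 16)
  (2, 19)
  (3, 20)
Therefore out = [(0, 12), (1, 16), (2, 19), (3, 20)].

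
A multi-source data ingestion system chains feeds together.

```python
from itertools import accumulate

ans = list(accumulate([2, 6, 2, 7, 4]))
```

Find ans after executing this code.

Step 1: accumulate computes running sums:
  + 2 = 2
  + 6 = 8
  + 2 = 10
  + 7 = 17
  + 4 = 21
Therefore ans = [2, 8, 10, 17, 21].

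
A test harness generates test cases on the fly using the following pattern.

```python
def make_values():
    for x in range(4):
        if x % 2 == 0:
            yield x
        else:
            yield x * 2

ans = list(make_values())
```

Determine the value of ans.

Step 1: For each x in range(4), yield x if even, else x*2:
  x=0 (even): yield 0
  x=1 (odd): yield 1*2 = 2
  x=2 (even): yield 2
  x=3 (odd): yield 3*2 = 6
Therefore ans = [0, 2, 2, 6].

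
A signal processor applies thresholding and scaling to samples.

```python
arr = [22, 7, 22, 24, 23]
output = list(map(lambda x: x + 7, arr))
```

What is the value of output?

Step 1: Apply lambda x: x + 7 to each element:
  22 -> 29
  7 -> 14
  22 -> 29
  24 -> 31
  23 -> 30
Therefore output = [29, 14, 29, 31, 30].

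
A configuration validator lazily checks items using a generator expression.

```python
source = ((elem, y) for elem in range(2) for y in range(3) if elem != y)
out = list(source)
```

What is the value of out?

Step 1: Nested generator over range(2) x range(3) where elem != y:
  (0, 0): excluded (elem == y)
  (0, 1): included
  (0, 2): included
  (1, 0): included
  (1, 1): excluded (elem == y)
  (1, 2): included
Therefore out = [(0, 1), (0, 2), (1, 0), (1, 2)].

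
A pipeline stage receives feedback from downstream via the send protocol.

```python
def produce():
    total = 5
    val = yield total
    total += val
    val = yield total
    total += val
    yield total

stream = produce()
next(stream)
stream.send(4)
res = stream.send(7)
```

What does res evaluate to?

Step 1: next() -> yield total=5.
Step 2: send(4) -> val=4, total = 5+4 = 9, yield 9.
Step 3: send(7) -> val=7, total = 9+7 = 16, yield 16.
Therefore res = 16.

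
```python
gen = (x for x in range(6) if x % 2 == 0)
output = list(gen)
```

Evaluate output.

Step 1: Filter range(6) keeping only even values:
  x=0: even, included
  x=1: odd, excluded
  x=2: even, included
  x=3: odd, excluded
  x=4: even, included
  x=5: odd, excluded
Therefore output = [0, 2, 4].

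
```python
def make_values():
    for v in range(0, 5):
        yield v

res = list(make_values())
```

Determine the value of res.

Step 1: The generator yields each value from range(0, 5).
Step 2: list() consumes all yields: [0, 1, 2, 3, 4].
Therefore res = [0, 1, 2, 3, 4].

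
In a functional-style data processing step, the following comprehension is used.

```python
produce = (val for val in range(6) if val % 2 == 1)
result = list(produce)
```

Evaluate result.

Step 1: Filter range(6) keeping only odd values:
  val=0: even, excluded
  val=1: odd, included
  val=2: even, excluded
  val=3: odd, included
  val=4: even, excluded
  val=5: odd, included
Therefore result = [1, 3, 5].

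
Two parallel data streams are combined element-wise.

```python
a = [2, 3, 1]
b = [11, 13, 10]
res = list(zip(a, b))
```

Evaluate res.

Step 1: zip pairs elements at same index:
  Index 0: (2, 11)
  Index 1: (3, 13)
  Index 2: (1, 10)
Therefore res = [(2, 11), (3, 13), (1, 10)].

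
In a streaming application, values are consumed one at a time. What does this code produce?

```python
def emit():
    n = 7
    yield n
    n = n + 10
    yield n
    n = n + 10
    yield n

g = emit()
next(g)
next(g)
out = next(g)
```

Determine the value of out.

Step 1: Trace through generator execution:
  Yield 1: n starts at 7, yield 7
  Yield 2: n = 7 + 10 = 17, yield 17
  Yield 3: n = 17 + 10 = 27, yield 27
Step 2: First next() gets 7, second next() gets the second value, third next() yields 27.
Therefore out = 27.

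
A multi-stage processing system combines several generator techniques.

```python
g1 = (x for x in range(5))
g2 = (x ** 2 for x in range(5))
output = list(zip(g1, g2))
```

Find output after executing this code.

Step 1: g1 produces [0, 1, 2, 3, 4].
Step 2: g2 produces [0, 1, 4, 9, 16].
Step 3: zip pairs them: [(0, 0), (1, 1), (2, 4), (3, 9), (4, 16)].
Therefore output = [(0, 0), (1, 1), (2, 4), (3, 9), (4, 16)].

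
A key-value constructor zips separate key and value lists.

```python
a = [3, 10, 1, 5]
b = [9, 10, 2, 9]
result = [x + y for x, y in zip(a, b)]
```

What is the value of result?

Step 1: Add corresponding elements:
  3 + 9 = 12
  10 + 10 = 20
  1 + 2 = 3
  5 + 9 = 14
Therefore result = [12, 20, 3, 14].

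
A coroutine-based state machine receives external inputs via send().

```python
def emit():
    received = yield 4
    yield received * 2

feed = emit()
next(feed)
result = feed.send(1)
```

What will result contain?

Step 1: next(feed) advances to first yield, producing 4.
Step 2: send(1) resumes, received = 1.
Step 3: yield received * 2 = 1 * 2 = 2.
Therefore result = 2.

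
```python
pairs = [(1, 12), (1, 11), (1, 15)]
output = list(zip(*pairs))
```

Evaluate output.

Step 1: zip(*pairs) transposes: unzips [(1, 12), (1, 11), (1, 15)] into separate sequences.
Step 2: First elements: (1, 1, 1), second elements: (12, 11, 15).
Therefore output = [(1, 1, 1), (12, 11, 15)].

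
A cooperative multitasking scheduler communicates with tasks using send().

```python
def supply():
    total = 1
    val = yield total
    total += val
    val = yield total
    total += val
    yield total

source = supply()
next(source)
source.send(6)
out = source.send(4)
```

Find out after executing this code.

Step 1: next() -> yield total=1.
Step 2: send(6) -> val=6, total = 1+6 = 7, yield 7.
Step 3: send(4) -> val=4, total = 7+4 = 11, yield 11.
Therefore out = 11.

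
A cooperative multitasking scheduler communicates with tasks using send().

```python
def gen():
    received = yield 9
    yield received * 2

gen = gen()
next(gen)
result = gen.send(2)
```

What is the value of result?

Step 1: next(gen) advances to first yield, producing 9.
Step 2: send(2) resumes, received = 2.
Step 3: yield received * 2 = 2 * 2 = 4.
Therefore result = 4.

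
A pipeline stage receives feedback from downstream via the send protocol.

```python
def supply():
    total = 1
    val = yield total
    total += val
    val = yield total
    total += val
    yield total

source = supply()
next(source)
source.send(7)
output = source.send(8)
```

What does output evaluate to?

Step 1: next() -> yield total=1.
Step 2: send(7) -> val=7, total = 1+7 = 8, yield 8.
Step 3: send(8) -> val=8, total = 8+8 = 16, yield 16.
Therefore output = 16.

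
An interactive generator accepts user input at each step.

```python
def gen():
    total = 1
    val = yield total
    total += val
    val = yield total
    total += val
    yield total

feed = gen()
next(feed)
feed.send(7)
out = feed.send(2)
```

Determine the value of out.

Step 1: next() -> yield total=1.
Step 2: send(7) -> val=7, total = 1+7 = 8, yield 8.
Step 3: send(2) -> val=2, total = 8+2 = 10, yield 10.
Therefore out = 10.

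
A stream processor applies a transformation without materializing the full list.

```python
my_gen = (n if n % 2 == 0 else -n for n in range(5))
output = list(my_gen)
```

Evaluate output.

Step 1: For each n in range(5), yield n if even, else -n:
  n=0: even, yield 0
  n=1: odd, yield -1
  n=2: even, yield 2
  n=3: odd, yield -3
  n=4: even, yield 4
Therefore output = [0, -1, 2, -3, 4].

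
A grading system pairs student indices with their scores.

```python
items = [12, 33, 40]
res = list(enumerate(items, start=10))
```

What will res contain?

Step 1: enumerate with start=10:
  (10, 12)
  (11, 33)
  (12, 40)
Therefore res = [(10, 12), (11, 33), (12, 40)].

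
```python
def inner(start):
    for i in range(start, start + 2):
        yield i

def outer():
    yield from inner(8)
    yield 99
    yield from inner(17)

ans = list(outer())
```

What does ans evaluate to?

Step 1: outer() delegates to inner(8):
  yield 8
  yield 9
Step 2: yield 99
Step 3: Delegates to inner(17):
  yield 17
  yield 18
Therefore ans = [8, 9, 99, 17, 18].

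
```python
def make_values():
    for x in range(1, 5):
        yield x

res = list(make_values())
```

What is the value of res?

Step 1: The generator yields each value from range(1, 5).
Step 2: list() consumes all yields: [1, 2, 3, 4].
Therefore res = [1, 2, 3, 4].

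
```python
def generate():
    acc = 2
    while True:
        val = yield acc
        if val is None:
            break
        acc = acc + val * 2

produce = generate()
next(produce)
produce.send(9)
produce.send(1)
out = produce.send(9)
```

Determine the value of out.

Step 1: next() -> yield acc=2.
Step 2: send(9) -> val=9, acc = 2 + 9*2 = 20, yield 20.
Step 3: send(1) -> val=1, acc = 20 + 1*2 = 22, yield 22.
Step 4: send(9) -> val=9, acc = 22 + 9*2 = 40, yield 40.
Therefore out = 40.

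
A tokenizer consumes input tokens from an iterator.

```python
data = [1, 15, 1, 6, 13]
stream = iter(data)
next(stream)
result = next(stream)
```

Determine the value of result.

Step 1: Create iterator over [1, 15, 1, 6, 13].
Step 2: next() consumes 1.
Step 3: next() returns 15.
Therefore result = 15.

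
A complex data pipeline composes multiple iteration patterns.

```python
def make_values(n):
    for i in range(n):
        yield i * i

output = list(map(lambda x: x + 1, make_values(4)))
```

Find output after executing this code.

Step 1: make_values(4) yields squares: [0, 1, 4, 9].
Step 2: map adds 1 to each: [1, 2, 5, 10].
Therefore output = [1, 2, 5, 10].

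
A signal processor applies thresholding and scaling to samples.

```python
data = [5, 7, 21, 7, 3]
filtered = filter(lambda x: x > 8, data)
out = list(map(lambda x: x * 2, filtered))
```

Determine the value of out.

Step 1: Filter data for elements > 8:
  5: removed
  7: removed
  21: kept
  7: removed
  3: removed
Step 2: Map x * 2 on filtered [21]:
  21 -> 42
Therefore out = [42].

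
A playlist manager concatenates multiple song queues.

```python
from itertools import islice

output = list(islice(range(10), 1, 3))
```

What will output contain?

Step 1: islice(range(10), 1, 3) takes elements at indices [1, 3).
Step 2: Elements: [1, 2].
Therefore output = [1, 2].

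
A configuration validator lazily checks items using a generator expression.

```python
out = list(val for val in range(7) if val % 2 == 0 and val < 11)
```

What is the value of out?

Step 1: Filter range(7) where val % 2 == 0 and val < 11:
  val=0: both conditions met, included
  val=1: excluded (1 % 2 != 0)
  val=2: both conditions met, included
  val=3: excluded (3 % 2 != 0)
  val=4: both conditions met, included
  val=5: excluded (5 % 2 != 0)
  val=6: both conditions met, included
Therefore out = [0, 2, 4, 6].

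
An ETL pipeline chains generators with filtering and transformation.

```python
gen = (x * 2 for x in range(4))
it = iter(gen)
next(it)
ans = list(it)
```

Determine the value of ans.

Step 1: Generator produces [0, 2, 4, 6].
Step 2: next(it) consumes first element (0).
Step 3: list(it) collects remaining: [2, 4, 6].
Therefore ans = [2, 4, 6].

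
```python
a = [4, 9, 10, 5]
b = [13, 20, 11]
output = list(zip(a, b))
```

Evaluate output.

Step 1: zip stops at shortest (len(a)=4, len(b)=3):
  Index 0: (4, 13)
  Index 1: (9, 20)
  Index 2: (10, 11)
Step 2: Last element of a (5) has no pair, dropped.
Therefore output = [(4, 13), (9, 20), (10, 11)].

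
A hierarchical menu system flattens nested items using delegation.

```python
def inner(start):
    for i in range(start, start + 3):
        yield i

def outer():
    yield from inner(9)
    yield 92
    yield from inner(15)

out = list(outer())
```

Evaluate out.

Step 1: outer() delegates to inner(9):
  yield 9
  yield 10
  yield 11
Step 2: yield 92
Step 3: Delegates to inner(15):
  yield 15
  yield 16
  yield 17
Therefore out = [9, 10, 11, 92, 15, 16, 17].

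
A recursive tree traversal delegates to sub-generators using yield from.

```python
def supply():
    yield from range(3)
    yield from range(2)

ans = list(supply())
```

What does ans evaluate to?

Step 1: Trace yields in order:
  yield 0
  yield 1
  yield 2
  yield 0
  yield 1
Therefore ans = [0, 1, 2, 0, 1].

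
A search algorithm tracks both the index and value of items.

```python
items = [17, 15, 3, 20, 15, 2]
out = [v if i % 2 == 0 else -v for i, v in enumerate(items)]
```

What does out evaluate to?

Step 1: For each (i, v), keep v if i is even, negate if odd:
  i=0 (even): keep 17
  i=1 (odd): negate to -15
  i=2 (even): keep 3
  i=3 (odd): negate to -20
  i=4 (even): keep 15
  i=5 (odd): negate to -2
Therefore out = [17, -15, 3, -20, 15, -2].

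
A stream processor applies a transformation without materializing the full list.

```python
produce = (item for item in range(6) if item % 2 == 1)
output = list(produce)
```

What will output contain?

Step 1: Filter range(6) keeping only odd values:
  item=0: even, excluded
  item=1: odd, included
  item=2: even, excluded
  item=3: odd, included
  item=4: even, excluded
  item=5: odd, included
Therefore output = [1, 3, 5].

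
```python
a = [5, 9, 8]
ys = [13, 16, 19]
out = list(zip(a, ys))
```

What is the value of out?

Step 1: zip pairs elements at same index:
  Index 0: (5, 13)
  Index 1: (9, 16)
  Index 2: (8, 19)
Therefore out = [(5, 13), (9, 16), (8, 19)].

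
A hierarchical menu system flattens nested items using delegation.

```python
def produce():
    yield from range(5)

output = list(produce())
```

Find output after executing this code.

Step 1: yield from delegates to the iterable, yielding each element.
Step 2: Collected values: [0, 1, 2, 3, 4].
Therefore output = [0, 1, 2, 3, 4].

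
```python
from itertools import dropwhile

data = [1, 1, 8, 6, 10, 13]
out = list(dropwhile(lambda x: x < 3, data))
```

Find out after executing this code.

Step 1: dropwhile drops elements while < 3:
  1 < 3: dropped
  1 < 3: dropped
  8: kept (dropping stopped)
Step 2: Remaining elements kept regardless of condition.
Therefore out = [8, 6, 10, 13].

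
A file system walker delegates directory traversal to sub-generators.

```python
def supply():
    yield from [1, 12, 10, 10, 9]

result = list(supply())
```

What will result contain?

Step 1: yield from delegates to the iterable, yielding each element.
Step 2: Collected values: [1, 12, 10, 10, 9].
Therefore result = [1, 12, 10, 10, 9].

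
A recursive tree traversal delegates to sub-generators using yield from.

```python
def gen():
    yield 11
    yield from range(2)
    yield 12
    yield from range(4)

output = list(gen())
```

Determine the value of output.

Step 1: Trace yields in order:
  yield 11
  yield 0
  yield 1
  yield 12
  yield 0
  yield 1
  yield 2
  yield 3
Therefore output = [11, 0, 1, 12, 0, 1, 2, 3].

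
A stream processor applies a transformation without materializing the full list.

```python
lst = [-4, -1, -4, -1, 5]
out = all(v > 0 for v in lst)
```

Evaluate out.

Step 1: Check v > 0 for each element in [-4, -1, -4, -1, 5]:
  -4 > 0: False
  -1 > 0: False
  -4 > 0: False
  -1 > 0: False
  5 > 0: True
Step 2: all() returns False.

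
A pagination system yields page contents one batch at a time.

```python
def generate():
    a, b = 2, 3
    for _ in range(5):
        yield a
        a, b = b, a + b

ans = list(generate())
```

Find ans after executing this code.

Step 1: Fibonacci-like sequence starting with a=2, b=3:
  Iteration 1: yield a=2, then a,b = 3,5
  Iteration 2: yield a=3, then a,b = 5,8
  Iteration 3: yield a=5, then a,b = 8,13
  Iteration 4: yield a=8, then a,b = 13,21
  Iteration 5: yield a=13, then a,b = 21,34
Therefore ans = [2, 3, 5, 8, 13].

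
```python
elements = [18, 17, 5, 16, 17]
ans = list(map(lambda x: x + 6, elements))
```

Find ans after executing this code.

Step 1: Apply lambda x: x + 6 to each element:
  18 -> 24
  17 -> 23
  5 -> 11
  16 -> 22
  17 -> 23
Therefore ans = [24, 23, 11, 22, 23].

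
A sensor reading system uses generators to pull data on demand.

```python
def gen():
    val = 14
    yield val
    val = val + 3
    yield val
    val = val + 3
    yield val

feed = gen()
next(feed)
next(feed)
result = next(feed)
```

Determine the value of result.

Step 1: Trace through generator execution:
  Yield 1: val starts at 14, yield 14
  Yield 2: val = 14 + 3 = 17, yield 17
  Yield 3: val = 17 + 3 = 20, yield 20
Step 2: First next() gets 14, second next() gets the second value, third next() yields 20.
Therefore result = 20.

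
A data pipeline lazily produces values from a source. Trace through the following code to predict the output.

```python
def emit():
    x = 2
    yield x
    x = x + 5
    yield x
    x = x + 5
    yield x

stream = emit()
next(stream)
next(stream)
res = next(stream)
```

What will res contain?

Step 1: Trace through generator execution:
  Yield 1: x starts at 2, yield 2
  Yield 2: x = 2 + 5 = 7, yield 7
  Yield 3: x = 7 + 5 = 12, yield 12
Step 2: First next() gets 2, second next() gets the second value, third next() yields 12.
Therefore res = 12.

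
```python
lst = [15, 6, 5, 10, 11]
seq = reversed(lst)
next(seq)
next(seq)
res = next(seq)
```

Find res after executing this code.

Step 1: reversed([15, 6, 5, 10, 11]) gives iterator: [11, 10, 5, 6, 15].
Step 2: First next() = 11, second next() = 10.
Step 3: Third next() = 5.
Therefore res = 5.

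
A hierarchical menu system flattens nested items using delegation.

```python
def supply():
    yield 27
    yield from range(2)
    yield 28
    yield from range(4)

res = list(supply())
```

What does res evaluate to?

Step 1: Trace yields in order:
  yield 27
  yield 0
  yield 1
  yield 28
  yield 0
  yield 1
  yield 2
  yield 3
Therefore res = [27, 0, 1, 28, 0, 1, 2, 3].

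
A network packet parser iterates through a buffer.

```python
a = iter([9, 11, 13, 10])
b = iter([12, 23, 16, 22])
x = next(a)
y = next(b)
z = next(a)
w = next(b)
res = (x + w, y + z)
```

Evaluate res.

Step 1: a iterates [9, 11, 13, 10], b iterates [12, 23, 16, 22].
Step 2: x = next(a) = 9, y = next(b) = 12.
Step 3: z = next(a) = 11, w = next(b) = 23.
Step 4: res = (9 + 23, 12 + 11) = (32, 23).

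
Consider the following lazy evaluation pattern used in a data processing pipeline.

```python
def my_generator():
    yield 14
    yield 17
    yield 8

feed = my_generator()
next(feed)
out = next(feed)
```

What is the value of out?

Step 1: my_generator() creates a generator.
Step 2: next(feed) yields 14 (consumed and discarded).
Step 3: next(feed) yields 17, assigned to out.
Therefore out = 17.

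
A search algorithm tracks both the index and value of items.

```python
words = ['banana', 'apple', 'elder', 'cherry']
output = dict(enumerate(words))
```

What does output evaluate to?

Step 1: enumerate pairs indices with words:
  0 -> 'banana'
  1 -> 'apple'
  2 -> 'elder'
  3 -> 'cherry'
Therefore output = {0: 'banana', 1: 'apple', 2: 'elder', 3: 'cherry'}.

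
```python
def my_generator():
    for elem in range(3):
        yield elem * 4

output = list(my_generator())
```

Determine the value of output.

Step 1: For each elem in range(3), yield elem * 4:
  elem=0: yield 0 * 4 = 0
  elem=1: yield 1 * 4 = 4
  elem=2: yield 2 * 4 = 8
Therefore output = [0, 4, 8].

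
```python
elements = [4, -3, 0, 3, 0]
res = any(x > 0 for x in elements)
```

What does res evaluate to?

Step 1: Check x > 0 for each element in [4, -3, 0, 3, 0]:
  4 > 0: True
  -3 > 0: False
  0 > 0: False
  3 > 0: True
  0 > 0: False
Step 2: any() returns True.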